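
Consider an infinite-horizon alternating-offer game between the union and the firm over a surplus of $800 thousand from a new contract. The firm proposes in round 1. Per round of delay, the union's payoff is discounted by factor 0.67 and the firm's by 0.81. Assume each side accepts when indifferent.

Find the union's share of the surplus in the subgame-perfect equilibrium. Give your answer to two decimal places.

222.70

Let x be the firm's share when the firm proposes and y be the union's share when the union proposes.
The union accepts iff offered ≥ 0.67·y, so x = 800 − 0.67y. Symmetrically y = 800 − 0.81x.
Substituting: x = 800 − 0.67(800 − 0.81x), giving x(1 − 0.81·0.67) = 800(1 − 0.67).
So x = 800 × 0.33 / 0.4573 ≈ 577.3016, and the union receives 800 − x ≈ 222.6984.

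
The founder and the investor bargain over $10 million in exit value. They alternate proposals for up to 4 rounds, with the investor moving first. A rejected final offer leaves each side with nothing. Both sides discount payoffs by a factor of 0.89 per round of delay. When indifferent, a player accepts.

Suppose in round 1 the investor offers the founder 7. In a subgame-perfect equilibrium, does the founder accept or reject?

Work out the founder's continuation value if the offer is rejected.
Round 4 (the founder proposes): the investor will accept anything ≥ 0, so the founder offers 0 and keeps 10.
Round 3 (the investor proposes): the founder can get 10 next round, worth 0.89 × 10 = 8.9 now, so the investor offers 8.9, keeping 1.1.
Round 2 (the founder proposes): the investor can get 1.1 next round, worth 0.89 × 1.1 = 0.979 now. The founder offers 0.979 and keeps 10 − 0.979 = 9.021.
So by rejecting in round 1, the founder gets 9.021 next round, worth 0.89 × 9.021 = 8.02869 now.
Offer 7 < 8.02869, so the founder rejects.

Reject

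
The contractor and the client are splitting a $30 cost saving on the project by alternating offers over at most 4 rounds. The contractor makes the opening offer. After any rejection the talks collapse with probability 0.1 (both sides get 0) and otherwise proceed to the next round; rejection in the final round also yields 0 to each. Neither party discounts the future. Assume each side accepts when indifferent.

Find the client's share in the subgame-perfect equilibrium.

Round 4 (the client proposes): rejection yields 0 for the contractor; the client offers 0 and keeps 30.
Round 3 (the contractor proposes): rejecting gives the client an expected 0.9 × 30 = 27. The contractor offers 27 and keeps 30 − 27 = 3.
Round 2 (the client proposes): rejecting gives the contractor an expected 0.9 × 3 = 2.7, so the client offers 2.7, keeping 27.3.
Round 1 (the contractor proposes): rejecting gives the client an expected 0.9 × 27.3 = 24.57; the contractor offers that and keeps 5.43.

24.57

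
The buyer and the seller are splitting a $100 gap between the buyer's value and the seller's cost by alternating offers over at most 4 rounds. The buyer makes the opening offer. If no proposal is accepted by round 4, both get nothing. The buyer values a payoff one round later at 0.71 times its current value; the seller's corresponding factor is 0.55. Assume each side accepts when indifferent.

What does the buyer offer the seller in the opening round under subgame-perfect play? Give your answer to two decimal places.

37.43

Work backward from the last round.
Round 4 (the seller proposes): rejection yields 0 for the buyer; the seller offers 0 and keeps 100.
Round 3 (the buyer proposes): the seller can get 100 next round, worth 0.55 × 100 = 55 now; the buyer offers that and keeps 45.
Round 2 (the seller proposes): the buyer can get 45 next round, worth 0.71 × 45 = 31.95 now. The seller offers 31.95 and keeps 100 − 31.95 = 68.05.
Round 1 (the buyer proposes): the seller can get 68.05 next round, worth 0.55 × 68.05 = 37.4275 now. The buyer offers 37.4275 and keeps 100 − 37.4275 = 62.5725.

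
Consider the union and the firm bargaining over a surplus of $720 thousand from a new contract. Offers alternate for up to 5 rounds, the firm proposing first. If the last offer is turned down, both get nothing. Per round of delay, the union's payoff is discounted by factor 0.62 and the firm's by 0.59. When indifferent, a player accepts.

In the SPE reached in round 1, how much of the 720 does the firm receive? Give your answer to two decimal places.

Round 5 (the firm proposes): the union will accept anything ≥ 0, so the firm offers 0 and keeps 720.
Round 4 (the union proposes): the firm can get 720 next round, worth 0.59 × 720 = 424.8 now; the union offers that and keeps 295.2.
Round 3 (the firm proposes): the union can get 295.2 next round, worth 0.62 × 295.2 = 183.024 now; the firm offers that and keeps 536.976.
Round 2 (the union proposes): the firm can get 536.976 next round, worth 0.59 × 536.976 = 316.81584 now, so the union offers 316.81584, keeping 403.18416.
Round 1 (the firm proposes): the union can get 403.18416 next round, worth 0.62 × 403.18416 = 249.9741792 now, so the firm offers 249.9741792, keeping 470.0258208.

470.03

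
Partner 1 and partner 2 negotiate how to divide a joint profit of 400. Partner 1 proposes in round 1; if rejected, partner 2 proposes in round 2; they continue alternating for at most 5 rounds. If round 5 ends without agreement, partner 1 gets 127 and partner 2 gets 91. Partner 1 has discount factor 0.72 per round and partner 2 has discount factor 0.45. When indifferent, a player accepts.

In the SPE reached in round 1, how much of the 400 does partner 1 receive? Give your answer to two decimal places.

323.72

Solve by backward induction from round 5.
Round 5 (partner 1 proposes): partner 2 gets 91 if talks fail, so partner 1 offers 91 and keeps 309.
Round 4 (partner 2 proposes): partner 1 can get 309 next round, worth 0.72 × 309 = 222.48 now; partner 2 offers that and keeps 177.52.
Round 3 (partner 1 proposes): partner 2 can get 177.52 next round, worth 0.45 × 177.52 = 79.884 now. Partner 1 offers 79.884 and keeps 400 − 79.884 = 320.116.
Round 2 (partner 2 proposes): partner 1 can get 320.116 next round, worth 0.72 × 320.116 = 230.48352 now; partner 2 offers that and keeps 169.51648.
Round 1 (partner 1 proposes): partner 2 can get 169.51648 next round, worth 0.45 × 169.51648 = 76.282416 now. Partner 1 offers 76.282416 and keeps 400 − 76.282416 = 323.717584.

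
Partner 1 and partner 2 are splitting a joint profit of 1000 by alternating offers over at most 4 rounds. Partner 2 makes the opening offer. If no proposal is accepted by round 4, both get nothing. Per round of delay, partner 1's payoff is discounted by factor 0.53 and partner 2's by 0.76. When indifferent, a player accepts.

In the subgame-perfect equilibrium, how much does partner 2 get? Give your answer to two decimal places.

Round 4 (partner 1 proposes): partner 2 will accept anything ≥ 0, so partner 1 offers 0 and keeps 1000.
Round 3 (partner 2 proposes): partner 1 can get 1000 next round, worth 0.53 × 1000 = 530 now. Partner 2 offers 530 and keeps 1000 − 530 = 470.
Round 2 (partner 1 proposes): partner 2 can get 470 next round, worth 0.76 × 470 = 357.2 now. Partner 1 offers 357.2 and keeps 1000 − 357.2 = 642.8.
Round 1 (partner 2 proposes): partner 1 can get 642.8 next round, worth 0.53 × 642.8 = 340.684 now. Partner 2 offers 340.684 and keeps 1000 − 340.684 = 659.316.

659.32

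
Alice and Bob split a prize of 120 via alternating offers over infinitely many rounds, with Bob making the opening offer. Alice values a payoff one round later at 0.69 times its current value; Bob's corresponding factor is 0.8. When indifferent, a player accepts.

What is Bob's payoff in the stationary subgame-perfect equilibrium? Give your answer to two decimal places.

Let x be Bob's share when Bob proposes and y be Alice's share when Alice proposes.
Alice accepts iff offered ≥ 0.69·y, so x = 120 − 0.69y. Symmetrically y = 120 − 0.8x.
Substituting: x = 120 − 0.69(120 − 0.8x), giving x(1 − 0.8·0.69) = 120(1 − 0.69).
So x = 120 × 0.31 / 0.448 ≈ 83.0357, and Alice receives 120 − x ≈ 36.9643.

83.04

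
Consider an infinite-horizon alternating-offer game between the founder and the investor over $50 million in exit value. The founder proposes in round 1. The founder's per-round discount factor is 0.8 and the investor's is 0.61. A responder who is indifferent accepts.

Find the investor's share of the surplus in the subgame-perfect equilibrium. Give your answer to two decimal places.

11.91

When the founder proposes, the investor accepts any offer worth at least 0.61 times what the investor would get by proposing next round; and vice versa.
This gives x = 50 − 0.61y and y = 50 − 0.8x, where x and y are each side's share when it proposes.
Hence (1 − 0.61·0.8)x = 50(1 − 0.61), i.e. 0.512·x = 19.5.
x ≈ 38.0859; the investor's share is 50 − x ≈ 11.9141.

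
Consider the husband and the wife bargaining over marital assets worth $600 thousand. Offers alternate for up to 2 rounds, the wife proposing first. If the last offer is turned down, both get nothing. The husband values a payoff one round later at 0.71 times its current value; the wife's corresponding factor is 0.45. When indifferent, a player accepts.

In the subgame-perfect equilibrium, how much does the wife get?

174

Round 2 (the husband proposes): the wife will accept anything ≥ 0, so the husband offers 0 and keeps 600.
Round 1 (the wife proposes): the husband can get 600 next round, worth 0.71 × 600 = 426 now; the wife offers that and keeps 174.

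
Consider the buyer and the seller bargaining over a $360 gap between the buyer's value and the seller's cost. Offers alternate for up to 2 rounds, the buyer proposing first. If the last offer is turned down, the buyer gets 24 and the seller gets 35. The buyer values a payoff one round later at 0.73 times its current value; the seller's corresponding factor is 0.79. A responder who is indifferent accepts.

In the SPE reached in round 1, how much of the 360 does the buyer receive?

94.56

Solve by backward induction from round 2.
Round 2 (the seller proposes): the buyer gets 24 if talks fail, so the seller offers 24 and keeps 336.
Round 1 (the buyer proposes): the seller can get 336 next round, worth 0.79 × 336 = 265.44 now; the buyer offers that and keeps 94.56.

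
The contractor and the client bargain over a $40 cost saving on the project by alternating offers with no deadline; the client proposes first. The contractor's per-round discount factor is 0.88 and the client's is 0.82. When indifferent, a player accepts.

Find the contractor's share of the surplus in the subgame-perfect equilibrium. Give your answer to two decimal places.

22.76

When the client proposes, the contractor accepts any offer worth at least 0.88 times what the contractor would get by proposing next round; and vice versa.
This gives x = 40 − 0.88y and y = 40 − 0.82x, where x and y are each side's share when it proposes.
Hence (1 − 0.88·0.82)x = 40(1 − 0.88), i.e. 0.2784·x = 4.8.
x ≈ 17.2414; the contractor's share is 40 − x ≈ 22.7586.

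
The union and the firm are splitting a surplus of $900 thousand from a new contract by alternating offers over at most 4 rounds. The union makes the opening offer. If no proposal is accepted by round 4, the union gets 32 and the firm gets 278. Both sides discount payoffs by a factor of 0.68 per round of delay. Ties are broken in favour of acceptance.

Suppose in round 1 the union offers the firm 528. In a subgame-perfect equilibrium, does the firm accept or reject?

Accept

Work out the firm's continuation value if the offer is rejected.
Round 4 (the firm proposes): the union gets 32 if talks fail, so the firm offers 32 and keeps 868.
Round 3 (the union proposes): the firm can get 868 next round, worth 0.68 × 868 = 590.24 now; the union offers that and keeps 309.76.
Round 2 (the firm proposes): the union can get 309.76 next round, worth 0.68 × 309.76 = 210.6368 now, so the firm offers 210.6368, keeping 689.3632.
So by rejecting in round 1, the firm gets 689.3632 next round, worth 0.68 × 689.3632 = 468.766976 now.
Offer 528 ≥ 468.766976, so the firm accepts.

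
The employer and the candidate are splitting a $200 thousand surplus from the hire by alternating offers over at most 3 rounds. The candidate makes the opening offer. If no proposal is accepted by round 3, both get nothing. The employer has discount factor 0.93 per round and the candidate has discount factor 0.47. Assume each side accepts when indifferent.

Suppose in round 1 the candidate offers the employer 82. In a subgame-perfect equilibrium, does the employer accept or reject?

Reject

Round 3 (the candidate proposes): the employer will accept anything ≥ 0, so the candidate offers 0 and keeps 200.
Round 2 (the employer proposes): the candidate can get 200 next round, worth 0.47 × 200 = 94 now; the employer offers that and keeps 106.
So by rejecting in round 1, the employer gets 106 next round, worth 0.93 × 106 = 98.58 now.
Offer 82 < 98.58, so the employer rejects.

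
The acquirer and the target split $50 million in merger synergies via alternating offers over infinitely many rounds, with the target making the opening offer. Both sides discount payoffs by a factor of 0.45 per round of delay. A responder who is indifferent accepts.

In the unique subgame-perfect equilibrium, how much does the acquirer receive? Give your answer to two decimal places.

When the target proposes, the acquirer accepts any offer worth at least 0.45 times what the acquirer would get by proposing next round; and vice versa.
This gives x = 50 − 0.45y and y = 50 − 0.45x, where x and y are each side's share when it proposes.
Hence (1 − 0.45·0.45)x = 50(1 − 0.45), i.e. 0.7975·x = 27.5.
x ≈ 34.4828; the acquirer's share is 50 − x ≈ 15.5172.

15.52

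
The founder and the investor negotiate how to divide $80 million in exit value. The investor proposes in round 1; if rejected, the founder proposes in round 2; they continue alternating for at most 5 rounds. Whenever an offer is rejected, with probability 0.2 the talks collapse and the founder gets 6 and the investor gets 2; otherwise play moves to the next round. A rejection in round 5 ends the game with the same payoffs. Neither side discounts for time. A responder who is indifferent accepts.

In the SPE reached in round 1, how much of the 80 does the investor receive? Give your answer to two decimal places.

55.11

By backward induction:
Round 5 (the investor proposes): the founder gets 6 if talks fail, so the investor offers 6 and keeps 74.
Round 4 (the founder proposes): rejecting gives the investor an expected 0.8 × 74 + 0.2 × 2 = 59.6; the founder offers that and keeps 20.4.
Round 3 (the investor proposes): rejecting gives the founder an expected 0.8 × 20.4 + 0.2 × 6 = 17.52; the investor offers that and keeps 62.48.
Round 2 (the founder proposes): rejecting gives the investor an expected 0.8 × 62.48 + 0.2 × 2 = 50.384. The founder offers 50.384 and keeps 80 − 50.384 = 29.616.
Round 1 (the investor proposes): rejecting gives the founder an expected 0.8 × 29.616 + 0.2 × 6 = 24.8928, so the investor offers 24.8928, keeping 55.1072.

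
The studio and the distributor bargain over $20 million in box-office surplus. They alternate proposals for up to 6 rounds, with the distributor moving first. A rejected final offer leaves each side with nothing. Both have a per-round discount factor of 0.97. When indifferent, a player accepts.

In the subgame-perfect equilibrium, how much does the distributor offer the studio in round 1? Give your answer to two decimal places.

18.30

Round 6 (the studio proposes): rejection yields 0 for the distributor; the studio offers 0 and keeps 20.
Round 5 (the distributor proposes): the studio can get 20 next round, worth 0.97 × 20 = 19.4 now; the distributor offers that and keeps 0.6.
Round 4 (the studio proposes): the distributor can get 0.6 next round, worth 0.97 × 0.6 = 0.582 now. The studio offers 0.582 and keeps 20 − 0.582 = 19.418.
Round 3 (the distributor proposes): the studio can get 19.418 next round, worth 0.97 × 19.418 = 18.83546 now. The distributor offers 18.83546 and keeps 20 − 18.83546 = 1.16454.
Round 2 (the studio proposes): the distributor can get 1.16454 next round, worth 0.97 × 1.16454 = 1.1296038 now, so the studio offers 1.1296038, keeping 18.8703962.
Round 1 (the distributor proposes): the studio can get 18.8703962 next round, worth 0.97 × 18.8703962 = 18.304284314 now, so the distributor offers 18.304284314, keeping 1.695715686.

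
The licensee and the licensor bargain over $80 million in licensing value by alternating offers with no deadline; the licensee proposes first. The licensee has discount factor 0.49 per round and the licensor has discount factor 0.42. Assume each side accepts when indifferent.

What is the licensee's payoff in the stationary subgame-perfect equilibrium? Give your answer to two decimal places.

58.42

When the licensee proposes, the licensor accepts any offer worth at least 0.42 times what the licensor would get by proposing next round; and vice versa.
This gives x = 80 − 0.42y and y = 80 − 0.49x, where x and y are each side's share when it proposes.
Hence (1 − 0.42·0.49)x = 80(1 − 0.42), i.e. 0.7942·x = 46.4.
x ≈ 58.4236; the licensor's share is 80 − x ≈ 21.5764.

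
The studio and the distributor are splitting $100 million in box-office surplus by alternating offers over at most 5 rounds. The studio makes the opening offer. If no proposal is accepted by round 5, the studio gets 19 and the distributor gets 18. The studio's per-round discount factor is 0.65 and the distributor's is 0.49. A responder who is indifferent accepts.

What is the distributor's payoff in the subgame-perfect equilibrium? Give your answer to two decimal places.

24.44

Round 5 (the studio proposes): the distributor gets 18 if talks fail, so the studio offers 18 and keeps 82.
Round 4 (the distributor proposes): the studio can get 82 next round, worth 0.65 × 82 = 53.3 now; the distributor offers that and keeps 46.7.
Round 3 (the studio proposes): the distributor can get 46.7 next round, worth 0.49 × 46.7 = 22.883 now; the studio offers that and keeps 77.117.
Round 2 (the distributor proposes): the studio can get 77.117 next round, worth 0.65 × 77.117 = 50.12605 now. The distributor offers 50.12605 and keeps 100 − 50.12605 = 49.87395.
Round 1 (the studio proposes): the distributor can get 49.87395 next round, worth 0.49 × 49.87395 = 24.4382355 now, so the studio offers 24.4382355, keeping 75.5617645.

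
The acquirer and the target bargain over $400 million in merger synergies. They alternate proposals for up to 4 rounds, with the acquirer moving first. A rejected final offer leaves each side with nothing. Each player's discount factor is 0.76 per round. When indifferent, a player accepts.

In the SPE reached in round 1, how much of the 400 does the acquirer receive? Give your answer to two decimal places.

151.45

Round 4 (the target proposes): the acquirer will accept anything ≥ 0, so the target offers 0 and keeps 400.
Round 3 (the acquirer proposes): the target can get 400 next round, worth 0.76 × 400 = 304 now, so the acquirer offers 304, keeping 96.
Round 2 (the target proposes): the acquirer can get 96 next round, worth 0.76 × 96 = 72.96 now. The target offers 72.96 and keeps 400 − 72.96 = 327.04.
Round 1 (the acquirer proposes): the target can get 327.04 next round, worth 0.76 × 327.04 = 248.5504 now; the acquirer offers that and keeps 151.4496.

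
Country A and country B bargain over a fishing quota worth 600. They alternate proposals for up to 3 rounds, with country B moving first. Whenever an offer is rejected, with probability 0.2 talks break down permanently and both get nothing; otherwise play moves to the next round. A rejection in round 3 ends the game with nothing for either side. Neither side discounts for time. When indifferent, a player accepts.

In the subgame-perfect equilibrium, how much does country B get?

Round 3 (country B proposes): rejection yields 0 for country A; country B offers 0 and keeps 600.
Round 2 (country A proposes): rejecting gives country B an expected 0.8 × 600 = 480, so country A offers 480, keeping 120.
Round 1 (country B proposes): rejecting gives country A an expected 0.8 × 120 = 96; country B offers that and keeps 504.

504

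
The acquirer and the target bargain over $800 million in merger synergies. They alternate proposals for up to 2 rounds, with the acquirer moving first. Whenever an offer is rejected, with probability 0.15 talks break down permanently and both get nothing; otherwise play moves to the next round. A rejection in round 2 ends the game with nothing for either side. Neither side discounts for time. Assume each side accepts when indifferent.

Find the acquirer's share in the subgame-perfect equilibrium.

120

By backward induction:
Round 2 (the target proposes): rejection yields 0 for the acquirer; the target offers 0 and keeps 800.
Round 1 (the acquirer proposes): rejecting gives the target an expected 0.85 × 800 = 680; the acquirer offers that and keeps 120.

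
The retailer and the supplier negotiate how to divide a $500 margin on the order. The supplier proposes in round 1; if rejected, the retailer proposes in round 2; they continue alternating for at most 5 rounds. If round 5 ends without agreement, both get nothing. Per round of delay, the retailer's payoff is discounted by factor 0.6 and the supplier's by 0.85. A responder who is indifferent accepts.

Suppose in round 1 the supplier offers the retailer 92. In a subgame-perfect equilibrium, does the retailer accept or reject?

Accept

Work out the retailer's continuation value if the offer is rejected.
Round 5 (the supplier proposes): rejection yields 0 for the retailer; the supplier offers 0 and keeps 500.
Round 4 (the retailer proposes): the supplier can get 500 next round, worth 0.85 × 500 = 425 now. The retailer offers 425 and keeps 500 − 425 = 75.
Round 3 (the supplier proposes): the retailer can get 75 next round, worth 0.6 × 75 = 45 now. The supplier offers 45 and keeps 500 − 45 = 455.
Round 2 (the retailer proposes): the supplier can get 455 next round, worth 0.85 × 455 = 386.75 now; the retailer offers that and keeps 113.25.
So by rejecting in round 1, the retailer gets 113.25 next round, worth 0.6 × 113.25 = 67.95 now.
Offer 92 ≥ 67.95, so the retailer accepts.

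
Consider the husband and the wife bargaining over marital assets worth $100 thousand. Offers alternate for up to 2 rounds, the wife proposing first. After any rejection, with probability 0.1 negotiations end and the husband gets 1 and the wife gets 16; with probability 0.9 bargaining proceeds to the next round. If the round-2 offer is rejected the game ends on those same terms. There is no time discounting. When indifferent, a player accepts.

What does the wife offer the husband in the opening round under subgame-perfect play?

Round 2 (the husband proposes): the wife gets 16 if talks fail, so the husband offers 16 and keeps 84.
Round 1 (the wife proposes): rejecting gives the husband an expected 0.9 × 84 + 0.1 × 1 = 75.7, so the wife offers 75.7, keeping 24.3.

75.7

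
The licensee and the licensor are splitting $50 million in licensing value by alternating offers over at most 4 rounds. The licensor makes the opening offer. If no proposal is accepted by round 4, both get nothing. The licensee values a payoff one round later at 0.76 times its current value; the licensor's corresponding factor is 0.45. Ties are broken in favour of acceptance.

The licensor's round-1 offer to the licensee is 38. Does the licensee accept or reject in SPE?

Accept

Round 4 (the licensee proposes): rejection yields 0 for the licensor; the licensee offers 0 and keeps 50.
Round 3 (the licensor proposes): the licensee can get 50 next round, worth 0.76 × 50 = 38 now. The licensor offers 38 and keeps 50 − 38 = 12.
Round 2 (the licensee proposes): the licensor can get 12 next round, worth 0.45 × 12 = 5.4 now. The licensee offers 5.4 and keeps 50 − 5.4 = 44.6.
So by rejecting in round 1, the licensee gets 44.6 next round, worth 0.76 × 44.6 = 33.896 now.
Offer 38 ≥ 33.896, so the licensee accepts.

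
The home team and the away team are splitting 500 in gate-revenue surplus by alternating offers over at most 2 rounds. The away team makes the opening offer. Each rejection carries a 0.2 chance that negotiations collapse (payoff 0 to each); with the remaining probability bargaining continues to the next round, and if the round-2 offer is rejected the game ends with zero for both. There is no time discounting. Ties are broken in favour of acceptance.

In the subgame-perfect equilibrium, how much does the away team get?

Round 2 (the home team proposes): rejection yields 0 for the away team; the home team offers 0 and keeps 500.
Round 1 (the away team proposes): rejecting gives the home team an expected 0.8 × 500 = 400. The away team offers 400 and keeps 500 − 400 = 100.

100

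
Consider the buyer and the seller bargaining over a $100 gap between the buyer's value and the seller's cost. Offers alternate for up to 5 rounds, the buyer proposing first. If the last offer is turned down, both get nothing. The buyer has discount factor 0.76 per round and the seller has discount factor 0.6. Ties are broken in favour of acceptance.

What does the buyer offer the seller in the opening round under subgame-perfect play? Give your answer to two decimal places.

Round 5 (the buyer proposes): the seller will accept anything ≥ 0, so the buyer offers 0 and keeps 100.
Round 4 (the seller proposes): the buyer can get 100 next round, worth 0.76 × 100 = 76 now. The seller offers 76 and keeps 100 − 76 = 24.
Round 3 (the buyer proposes): the seller can get 24 next round, worth 0.6 × 24 = 14.4 now. The buyer offers 14.4 and keeps 100 − 14.4 = 85.6.
Round 2 (the seller proposes): the buyer can get 85.6 next round, worth 0.76 × 85.6 = 65.056 now; the seller offers that and keeps 34.944.
Round 1 (the buyer proposes): the seller can get 34.944 next round, worth 0.6 × 34.944 = 20.9664 now; the buyer offers that and keeps 79.0336.

20.97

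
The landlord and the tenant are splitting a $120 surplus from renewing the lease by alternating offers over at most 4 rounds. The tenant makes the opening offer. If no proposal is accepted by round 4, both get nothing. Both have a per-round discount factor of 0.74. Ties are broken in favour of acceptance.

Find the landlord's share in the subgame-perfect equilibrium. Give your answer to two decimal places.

71.71

Solve by backward induction from round 4.
Round 4 (the landlord proposes): the tenant will accept anything ≥ 0, so the landlord offers 0 and keeps 120.
Round 3 (the tenant proposes): the landlord can get 120 next round, worth 0.74 × 120 = 88.8 now; the tenant offers that and keeps 31.2.
Round 2 (the landlord proposes): the tenant can get 31.2 next round, worth 0.74 × 31.2 = 23.088 now; the landlord offers that and keeps 96.912.
Round 1 (the tenant proposes): the landlord can get 96.912 next round, worth 0.74 × 96.912 = 71.71488 now. The tenant offers 71.71488 and keeps 120 − 71.71488 = 48.28512.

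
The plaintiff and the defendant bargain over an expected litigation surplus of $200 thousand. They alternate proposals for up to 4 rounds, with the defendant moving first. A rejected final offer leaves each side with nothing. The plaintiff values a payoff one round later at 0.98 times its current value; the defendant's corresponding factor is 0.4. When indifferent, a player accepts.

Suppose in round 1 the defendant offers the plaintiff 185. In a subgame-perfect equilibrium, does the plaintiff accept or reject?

Reject

Round 4 (the plaintiff proposes): the defendant will accept anything ≥ 0, so the plaintiff offers 0 and keeps 200.
Round 3 (the defendant proposes): the plaintiff can get 200 next round, worth 0.98 × 200 = 196 now. The defendant offers 196 and keeps 200 − 196 = 4.
Round 2 (the plaintiff proposes): the defendant can get 4 next round, worth 0.4 × 4 = 1.6 now; the plaintiff offers that and keeps 198.4.
So by rejecting in round 1, the plaintiff gets 198.4 next round, worth 0.98 × 198.4 = 194.432 now.
Offer 185 < 194.432, so the plaintiff rejects.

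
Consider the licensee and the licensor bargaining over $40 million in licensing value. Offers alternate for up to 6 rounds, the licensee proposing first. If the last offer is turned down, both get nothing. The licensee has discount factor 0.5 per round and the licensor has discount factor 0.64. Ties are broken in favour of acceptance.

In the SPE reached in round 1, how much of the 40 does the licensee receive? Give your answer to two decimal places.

Round 6 (the licensor proposes): rejection yields 0 for the licensee; the licensor offers 0 and keeps 40.
Round 5 (the licensee proposes): the licensor can get 40 next round, worth 0.64 × 40 = 25.6 now, so the licensee offers 25.6, keeping 14.4.
Round 4 (the licensor proposes): the licensee can get 14.4 next round, worth 0.5 × 14.4 = 7.2 now; the licensor offers that and keeps 32.8.
Round 3 (the licensee proposes): the licensor can get 32.8 next round, worth 0.64 × 32.8 = 20.992 now; the licensee offers that and keeps 19.008.
Round 2 (the licensor proposes): the licensee can get 19.008 next round, worth 0.5 × 19.008 = 9.504 now, so the licensor offers 9.504, keeping 30.496.
Round 1 (the licensee proposes): the licensor can get 30.496 next round, worth 0.64 × 30.496 = 19.51744 now. The licensee offers 19.51744 and keeps 40 − 19.51744 = 20.48256.

20.48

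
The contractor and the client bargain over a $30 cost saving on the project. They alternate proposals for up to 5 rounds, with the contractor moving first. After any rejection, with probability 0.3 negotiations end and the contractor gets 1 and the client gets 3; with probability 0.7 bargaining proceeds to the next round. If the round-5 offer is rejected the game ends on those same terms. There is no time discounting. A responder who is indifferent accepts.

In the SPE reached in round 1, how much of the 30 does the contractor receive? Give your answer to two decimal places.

Round 5 (the contractor proposes): the client gets 3 if talks fail, so the contractor offers 3 and keeps 27.
Round 4 (the client proposes): rejecting gives the contractor an expected 0.7 × 27 + 0.3 × 1 = 19.2; the client offers that and keeps 10.8.
Round 3 (the contractor proposes): rejecting gives the client an expected 0.7 × 10.8 + 0.3 × 3 = 8.46; the contractor offers that and keeps 21.54.
Round 2 (the client proposes): rejecting gives the contractor an expected 0.7 × 21.54 + 0.3 × 1 = 15.378, so the client offers 15.378, keeping 14.622.
Round 1 (the contractor proposes): rejecting gives the client an expected 0.7 × 14.622 + 0.3 × 3 = 11.1354; the contractor offers that and keeps 18.8646.

18.86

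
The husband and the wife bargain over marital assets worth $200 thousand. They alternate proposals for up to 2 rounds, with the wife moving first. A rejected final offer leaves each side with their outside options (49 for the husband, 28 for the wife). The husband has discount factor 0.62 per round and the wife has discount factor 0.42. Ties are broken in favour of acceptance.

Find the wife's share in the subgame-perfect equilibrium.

93.36

Round 2 (the husband proposes): the wife gets 28 if talks fail, so the husband offers 28 and keeps 172.
Round 1 (the wife proposes): the husband can get 172 next round, worth 0.62 × 172 = 106.64 now; the wife offers that and keeps 93.36.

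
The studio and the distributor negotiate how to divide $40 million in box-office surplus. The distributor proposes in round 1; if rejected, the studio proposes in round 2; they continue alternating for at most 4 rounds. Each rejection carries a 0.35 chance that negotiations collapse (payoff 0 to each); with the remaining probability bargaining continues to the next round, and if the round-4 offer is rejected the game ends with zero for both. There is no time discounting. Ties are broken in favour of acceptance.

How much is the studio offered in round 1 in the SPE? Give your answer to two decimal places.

20.09

Round 4 (the studio proposes): rejection yields 0 for the distributor; the studio offers 0 and keeps 40.
Round 3 (the distributor proposes): rejecting gives the studio an expected 0.65 × 40 = 26, so the distributor offers 26, keeping 14.
Round 2 (the studio proposes): rejecting gives the distributor an expected 0.65 × 14 = 9.1. The studio offers 9.1 and keeps 40 − 9.1 = 30.9.
Round 1 (the distributor proposes): rejecting gives the studio an expected 0.65 × 30.9 = 20.085. The distributor offers 20.085 and keeps 40 − 20.085 = 19.915.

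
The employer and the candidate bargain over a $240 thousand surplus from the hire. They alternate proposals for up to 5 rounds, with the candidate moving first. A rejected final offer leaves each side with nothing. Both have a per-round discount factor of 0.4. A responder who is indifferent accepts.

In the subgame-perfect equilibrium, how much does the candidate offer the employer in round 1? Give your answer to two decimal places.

Round 5 (the candidate proposes): rejection yields 0 for the employer; the candidate offers 0 and keeps 240.
Round 4 (the employer proposes): the candidate can get 240 next round, worth 0.4 × 240 = 96 now; the employer offers that and keeps 144.
Round 3 (the candidate proposes): the employer can get 144 next round, worth 0.4 × 144 = 57.6 now, so the candidate offers 57.6, keeping 182.4.
Round 2 (the employer proposes): the candidate can get 182.4 next round, worth 0.4 × 182.4 = 72.96 now, so the employer offers 72.96, keeping 167.04.
Round 1 (the candidate proposes): the employer can get 167.04 next round, worth 0.4 × 167.04 = 66.816 now, so the candidate offers 66.816, keeping 173.184.

66.82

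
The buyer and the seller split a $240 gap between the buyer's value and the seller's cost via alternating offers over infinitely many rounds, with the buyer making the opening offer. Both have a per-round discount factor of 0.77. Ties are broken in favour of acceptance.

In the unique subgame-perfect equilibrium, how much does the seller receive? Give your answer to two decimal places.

Let x be the buyer's share when the buyer proposes and y be the seller's share when the seller proposes.
The seller accepts iff offered ≥ 0.77·y, so x = 240 − 0.77y. Symmetrically y = 240 − 0.77x.
Substituting: x = 240 − 0.77(240 − 0.77x), giving x(1 − 0.77·0.77) = 240(1 − 0.77).
So x = 240 × 0.23 / 0.4071 ≈ 135.5932, and the seller receives 240 − x ≈ 104.4068.

104.41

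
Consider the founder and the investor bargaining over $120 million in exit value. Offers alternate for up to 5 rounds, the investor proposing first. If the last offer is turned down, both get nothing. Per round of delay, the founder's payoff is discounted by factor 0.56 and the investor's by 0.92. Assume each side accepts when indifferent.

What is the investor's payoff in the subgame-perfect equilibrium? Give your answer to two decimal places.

111.85

Round 5 (the investor proposes): the founder will accept anything ≥ 0, so the investor offers 0 and keeps 120.
Round 4 (the founder proposes): the investor can get 120 next round, worth 0.92 × 120 = 110.4 now, so the founder offers 110.4, keeping 9.6.
Round 3 (the investor proposes): the founder can get 9.6 next round, worth 0.56 × 9.6 = 5.376 now, so the investor offers 5.376, keeping 114.624.
Round 2 (the founder proposes): the investor can get 114.624 next round, worth 0.92 × 114.624 = 105.45408 now. The founder offers 105.45408 and keeps 120 − 105.45408 = 14.54592.
Round 1 (the investor proposes): the founder can get 14.54592 next round, worth 0.56 × 14.54592 = 8.1457152 now; the investor offers that and keeps 111.8542848.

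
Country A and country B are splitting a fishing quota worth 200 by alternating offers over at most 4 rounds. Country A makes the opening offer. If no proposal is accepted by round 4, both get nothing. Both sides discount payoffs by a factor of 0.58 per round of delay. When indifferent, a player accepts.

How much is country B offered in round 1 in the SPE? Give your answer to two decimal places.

Round 4 (country B proposes): country A will accept anything ≥ 0, so country B offers 0 and keeps 200.
Round 3 (country A proposes): country B can get 200 next round, worth 0.58 × 200 = 116 now, so country A offers 116, keeping 84.
Round 2 (country B proposes): country A can get 84 next round, worth 0.58 × 84 = 48.72 now; country B offers that and keeps 151.28.
Round 1 (country A proposes): country B can get 151.28 next round, worth 0.58 × 151.28 = 87.7424 now; country A offers that and keeps 112.2576.

87.74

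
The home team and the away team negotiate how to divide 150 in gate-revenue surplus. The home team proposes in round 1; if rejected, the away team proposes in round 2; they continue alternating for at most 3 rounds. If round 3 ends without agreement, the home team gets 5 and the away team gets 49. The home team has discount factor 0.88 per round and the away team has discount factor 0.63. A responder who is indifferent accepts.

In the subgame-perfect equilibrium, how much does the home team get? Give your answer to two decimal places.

111.49

Solve by backward induction from round 3.
Round 3 (the home team proposes): the away team gets 49 if talks fail, so the home team offers 49 and keeps 101.
Round 2 (the away team proposes): the home team can get 101 next round, worth 0.88 × 101 = 88.88 now, so the away team offers 88.88, keeping 61.12.
Round 1 (the home team proposes): the away team can get 61.12 next round, worth 0.63 × 61.12 = 38.5056 now, so the home team offers 38.5056, keeping 111.4944.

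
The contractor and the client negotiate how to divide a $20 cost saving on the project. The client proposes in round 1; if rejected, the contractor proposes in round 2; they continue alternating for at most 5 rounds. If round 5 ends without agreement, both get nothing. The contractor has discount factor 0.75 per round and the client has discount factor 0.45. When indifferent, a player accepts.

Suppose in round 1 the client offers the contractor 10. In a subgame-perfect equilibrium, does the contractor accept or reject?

Reject

Round 5 (the client proposes): the contractor will accept anything ≥ 0, so the client offers 0 and keeps 20.
Round 4 (the contractor proposes): the client can get 20 next round, worth 0.45 × 20 = 9 now; the contractor offers that and keeps 11.
Round 3 (the client proposes): the contractor can get 11 next round, worth 0.75 × 11 = 8.25 now. The client offers 8.25 and keeps 20 − 8.25 = 11.75.
Round 2 (the contractor proposes): the client can get 11.75 next round, worth 0.45 × 11.75 = 5.2875 now. The contractor offers 5.2875 and keeps 20 − 5.2875 = 14.7125.
So by rejecting in round 1, the contractor gets 14.7125 next round, worth 0.75 × 14.7125 = 11.034375 now.
Offer 10 < 11.034375, so the contractor rejects.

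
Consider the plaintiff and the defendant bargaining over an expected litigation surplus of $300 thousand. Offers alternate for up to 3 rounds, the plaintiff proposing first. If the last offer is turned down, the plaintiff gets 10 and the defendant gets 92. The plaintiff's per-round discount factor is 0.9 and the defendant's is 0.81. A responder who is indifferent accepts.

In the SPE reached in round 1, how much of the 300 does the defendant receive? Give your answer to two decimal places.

By backward induction:
Round 3 (the plaintiff proposes): the defendant gets 92 if talks fail, so the plaintiff offers 92 and keeps 208.
Round 2 (the defendant proposes): the plaintiff can get 208 next round, worth 0.9 × 208 = 187.2 now. The defendant offers 187.2 and keeps 300 − 187.2 = 112.8.
Round 1 (the plaintiff proposes): the defendant can get 112.8 next round, worth 0.81 × 112.8 = 91.368 now. The plaintiff offers 91.368 and keeps 300 − 91.368 = 208.632.

91.37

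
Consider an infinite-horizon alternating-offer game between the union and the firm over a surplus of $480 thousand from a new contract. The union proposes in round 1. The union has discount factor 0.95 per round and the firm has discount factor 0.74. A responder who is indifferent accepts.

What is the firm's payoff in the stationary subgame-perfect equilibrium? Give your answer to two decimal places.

59.80

When the union proposes, the firm accepts any offer worth at least 0.74 times what the firm would get by proposing next round; and vice versa.
This gives x = 480 − 0.74y and y = 480 − 0.95x, where x and y are each side's share when it proposes.
Hence (1 − 0.74·0.95)x = 480(1 − 0.74), i.e. 0.297·x = 124.8.
x ≈ 420.2020; the firm's share is 480 − x ≈ 59.7980.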